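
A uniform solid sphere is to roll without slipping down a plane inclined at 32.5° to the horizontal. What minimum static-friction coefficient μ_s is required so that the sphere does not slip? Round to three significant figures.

With I = (2/5)MR², the ratio k = I/(MR²) is 0.4.
Along the incline Mg sinθ − f = Ma, and torque about the center fR = Iα = kMR²(a/R) gives f = kMa.
These give a = g sinθ/(1+k) and the required friction f = kMg sinθ/(1+k).
The normal force is N = Mg cosθ, so μ_min = f/N = k tanθ/(1+k).
μ_min = 0.4 × tan32.5° / 1.4 ≈ 0.182.

μ_min ≈ 0.182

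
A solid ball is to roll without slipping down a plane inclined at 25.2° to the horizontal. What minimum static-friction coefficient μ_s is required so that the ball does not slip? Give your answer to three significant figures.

For this body I = (2/5)MR², i.e. k = I/(MR²) = 0.4.
Along the incline Mg sinθ − f = Ma, and torque about the center fR = Iα = kMR²(a/R) gives f = kMa.
These give a = g sinθ/(1+k) and the required friction f = kMg sinθ/(1+k).
With N = Mg cosθ, the no-slip condition f ≤ μN gives μ_min = f/N = k tanθ/(1+k).
μ_min = 0.4 × tan25.2° / 1.4 ≈ 0.134.

μ_min ≈ 0.134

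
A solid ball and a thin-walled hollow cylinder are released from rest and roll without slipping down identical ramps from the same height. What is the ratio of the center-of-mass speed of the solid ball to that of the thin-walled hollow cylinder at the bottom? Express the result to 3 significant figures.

Each satisfies Mgh = ½(1+k)Mv² with k = I/(MR²), so v ∝ 1/√(1+k).
For the solid ball k = 0.4; for the thin-walled hollow cylinder k = 1.
v₁/v₂ = √((1+k₂)/(1+k₁)) = √(2/1.4) ≈ 1.20.

v_ratio ≈ 1.20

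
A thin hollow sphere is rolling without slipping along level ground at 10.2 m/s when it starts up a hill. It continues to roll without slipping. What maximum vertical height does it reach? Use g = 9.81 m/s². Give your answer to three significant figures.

h ≈ 8.84 m

For this body I = (2/3)MR², i.e. k = I/(MR²) = 2/3.
Since it rolls without slipping, ω = v/R and KE = ½Mv² + ½Iω² = ½(1+k)Mv² = (5/6)Mv².
At the top the kinetic energy is zero, so (5/6)Mv₀² = Mgh.
Thus h = (1+k)v₀²/(2g) = 1.667 × 10.2² / (2 × 9.81) ≈ 8.84 m.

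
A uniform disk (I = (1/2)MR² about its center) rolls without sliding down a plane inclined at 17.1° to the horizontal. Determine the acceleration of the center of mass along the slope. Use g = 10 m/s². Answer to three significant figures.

With I = (1/2)MR², the ratio k = I/(MR²) is 0.5.
Along the incline Mg sinθ − f = Ma, and torque about the center fR = Iα = kMR²(a/R) gives f = kMa.
Eliminating f: Mg sinθ = (1+k)Ma, so a = g sinθ/(1+k) = 10 × sin17.1° / 1.5 ≈ 1.96 m/s².

a ≈ 1.96 m/s²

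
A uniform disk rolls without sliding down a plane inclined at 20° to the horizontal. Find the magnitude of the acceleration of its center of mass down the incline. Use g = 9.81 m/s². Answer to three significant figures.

Here I = (1/2)MR², so the shape factor k = I/(MR²) = 0.5.
Translational: Mg sinθ − f = Ma. Rotational about the CM: fR = Iα = kMRa, so f = kMa.
Eliminating f: Mg sinθ = (1+k)Ma, so a = g sinθ/(1+k) = 9.81 × sin20° / 1.5 ≈ 2.24 m/s².

a ≈ 2.24 m/s²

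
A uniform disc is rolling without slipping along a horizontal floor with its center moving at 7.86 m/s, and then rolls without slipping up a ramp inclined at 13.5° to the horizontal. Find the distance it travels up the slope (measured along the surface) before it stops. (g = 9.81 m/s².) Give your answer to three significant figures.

d ≈ 20.2 m

For this body I = (1/2)MR², i.e. k = I/(MR²) = 0.5.
Since it rolls without slipping, ω = v/R and KE = ½Mv² + ½Iω² = ½(1+k)Mv² = (3/4)Mv².
Setting this equal to Mgh gives the vertical rise h = (1+k)v₀²/(2g) = 1.5×7.86²/(2×9.81) = 4.723 m.
The distance along the slope is d = h/sinθ = 4.723/sin13.5° ≈ 20.2 m.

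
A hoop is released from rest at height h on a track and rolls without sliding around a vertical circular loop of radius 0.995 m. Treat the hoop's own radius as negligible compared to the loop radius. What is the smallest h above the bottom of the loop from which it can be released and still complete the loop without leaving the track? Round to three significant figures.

h_min ≈ 2.99 m

With I = MR², the ratio k = I/(MR²) is 1.
At the top, contact is just lost when gravity alone supplies the centripetal force: Mg = Mv_top²/r, i.e. v_top² = gr.
With ω = v/R, the kinetic energy at speed v is ½(1+k)Mv² = Mv².
Energy conservation from release (height h) to the top (height 2r): Mgh = Mg(2r) + M·gr.
Thus h_min = 2r + (1+k)r/2 = r(2 + 2/2) = 0.995 × 3 ≈ 2.99 m.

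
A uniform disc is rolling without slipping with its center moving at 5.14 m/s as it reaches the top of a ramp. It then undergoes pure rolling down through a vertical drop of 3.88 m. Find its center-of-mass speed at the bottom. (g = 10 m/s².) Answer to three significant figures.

v ≈ 8.84 m/s

For this body I = (1/2)MR², i.e. k = I/(MR²) = 0.5.
Rolling without slipping gives ω = v/R, so the total kinetic energy is ½Mv² + ½Iω² = ½(1+k)Mv² = (3/4)Mv².
Energy conservation: (3/4)Mv₀² + Mgh = (3/4)Mv², so v² = v₀² + 2gh/(1+k).
v = √(5.14² + 2×10×3.88/1.5) = √78.15 ≈ 8.84 m/s.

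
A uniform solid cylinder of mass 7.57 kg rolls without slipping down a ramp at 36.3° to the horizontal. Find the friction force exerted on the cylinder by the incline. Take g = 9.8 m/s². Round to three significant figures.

f ≈ 14.6 N

For this body I = (1/2)MR², i.e. k = I/(MR²) = 0.5.
Along the incline Mg sinθ − f = Ma, and torque about the center fR = Iα = kMR²(a/R) gives f = kMa.
Combining, a = g sinθ/(1+k) and f = kMa = kMg sinθ/(1+k).
f = 0.5 × 7.57 × 9.8 × sin36.3° / 1.5 ≈ 14.6 N.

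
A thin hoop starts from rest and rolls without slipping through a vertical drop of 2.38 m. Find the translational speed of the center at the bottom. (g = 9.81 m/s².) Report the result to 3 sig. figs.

The moment of inertia is MR², giving k ≡ I/(MR²) = 1.
Rolling without slipping gives ω = v/R, so the total kinetic energy is ½Mv² + ½Iω² = ½(1+k)Mv² = Mv².
Energy conservation: Mgh = Mv², so v = √(2gh/(1+k)) = √(2 × 9.81 × 2.38 / 2) ≈ 4.83 m/s.

v ≈ 4.83 m/s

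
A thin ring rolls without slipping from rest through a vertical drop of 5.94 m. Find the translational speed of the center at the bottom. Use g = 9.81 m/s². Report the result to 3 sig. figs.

v ≈ 7.63 m/s

For this body I = MR², i.e. k = I/(MR²) = 1.
Rolling without slipping gives ω = v/R, so the total kinetic energy is ½Mv² + ½Iω² = ½(1+k)Mv² = Mv².
Setting Mgh = Mv² gives v = √(2gh/(1+k)) = √(2·9.81·5.94/2) ≈ 7.63 m/s.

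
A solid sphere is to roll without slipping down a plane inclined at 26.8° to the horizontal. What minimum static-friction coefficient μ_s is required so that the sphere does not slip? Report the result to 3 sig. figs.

μ_min ≈ 0.144

For this body I = (2/5)MR², i.e. k = I/(MR²) = 0.4.
Newton's second law down the slope: Mg sinθ − f = Ma. The torque equation fR = Iα (with α = a/R) gives f = kMa.
These give a = g sinθ/(1+k) and the required friction f = kMg sinθ/(1+k).
With N = Mg cosθ, the no-slip condition f ≤ μN gives μ_min = f/N = k tanθ/(1+k).
μ_min = 0.4 × tan26.8° / 1.4 ≈ 0.144.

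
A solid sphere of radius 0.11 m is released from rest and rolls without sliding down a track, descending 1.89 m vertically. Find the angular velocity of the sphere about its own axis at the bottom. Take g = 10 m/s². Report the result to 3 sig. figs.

ω ≈ 47.2 rad/s

With I = (2/5)MR², the ratio k = I/(MR²) is 0.4.
Pure rolling means v = ωR; then KE = ½Mv² + ½I(v/R)² = ½(1+k)Mv² = (7/10)Mv².
Energy conservation Mgh = ½(1+k)Mv² gives v = √(2gh/(1+k)) = √(2 × 10 × 1.89 / 1.4) = 5.196 m/s.
Then ω = v/R = 5.196 / 0.11 ≈ 47.2 rad/s.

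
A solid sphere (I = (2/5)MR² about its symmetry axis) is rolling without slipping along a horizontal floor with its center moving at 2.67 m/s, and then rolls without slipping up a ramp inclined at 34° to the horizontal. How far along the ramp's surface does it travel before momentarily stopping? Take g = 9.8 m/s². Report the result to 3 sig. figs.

With I = (2/5)MR², the ratio k = I/(MR²) is 0.4.
Pure rolling means v = ωR; then KE = ½Mv² + ½I(v/R)² = ½(1+k)Mv² = (7/10)Mv².
Setting this equal to Mgh gives the vertical rise h = (1+k)v₀²/(2g) = 1.4×2.67²/(2×9.8) = 0.5092 m.
Along the incline, d = h/sinθ = 0.5092/sin34° ≈ 0.911 m.

d ≈ 0.911 m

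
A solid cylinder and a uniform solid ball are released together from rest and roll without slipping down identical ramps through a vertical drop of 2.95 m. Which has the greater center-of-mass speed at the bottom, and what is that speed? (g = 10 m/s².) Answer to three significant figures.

For rolling without slipping, Mgh = ½(1+k)Mv² where k = I/(MR²), so v = √(2gh/(1+k)).
Solid cylinder: k = 0.5, giving v = √(2×10×2.95/1.5) = 6.272 m/s.
Uniform solid ball: k = 0.4, giving v = √(2×10×2.95/1.4) = 6.492 m/s.
The smaller k wins: the uniform solid ball, at ≈ 6.49 m/s.

the uniform solid ball, at v ≈ 6.49 m/s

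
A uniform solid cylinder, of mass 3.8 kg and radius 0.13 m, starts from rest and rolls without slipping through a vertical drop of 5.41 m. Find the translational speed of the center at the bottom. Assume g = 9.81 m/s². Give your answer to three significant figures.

v ≈ 8.41 m/s

The moment of inertia is (1/2)MR², giving k ≡ I/(MR²) = 0.5.
Rolling without slipping gives ω = v/R, so the total kinetic energy is ½Mv² + ½Iω² = ½(1+k)Mv² = (3/4)Mv².
Setting Mgh = (3/4)Mv² gives v = √(2gh/(1+k)) = √(2·9.81·5.41/1.5) ≈ 8.41 m/s.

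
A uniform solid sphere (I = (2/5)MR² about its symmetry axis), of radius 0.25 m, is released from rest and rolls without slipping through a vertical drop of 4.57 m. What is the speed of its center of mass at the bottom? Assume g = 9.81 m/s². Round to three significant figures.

v ≈ 8.00 m/s

The moment of inertia is (2/5)MR², giving k ≡ I/(MR²) = 0.4.
Since it rolls without slipping, ω = v/R and KE = ½Mv² + ½Iω² = ½(1+k)Mv² = (7/10)Mv².
Setting Mgh = (7/10)Mv² gives v = √(2gh/(1+k)) = √(2·9.81·4.57/1.4) ≈ 8.00 m/s.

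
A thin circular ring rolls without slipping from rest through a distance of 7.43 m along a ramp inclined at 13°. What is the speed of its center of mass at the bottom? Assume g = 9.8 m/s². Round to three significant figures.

The moment of inertia is MR², giving k ≡ I/(MR²) = 1.
Since it rolls without slipping, ω = v/R and KE = ½Mv² + ½Iω² = ½(1+k)Mv² = Mv².
The vertical drop is h = L sinθ = 7.43 × sin13° = 1.671 m.
Setting Mgh = Mv² gives v = √(2gh/(1+k)) = √(2·9.8·1.671/2) ≈ 4.05 m/s.

v ≈ 4.05 m/s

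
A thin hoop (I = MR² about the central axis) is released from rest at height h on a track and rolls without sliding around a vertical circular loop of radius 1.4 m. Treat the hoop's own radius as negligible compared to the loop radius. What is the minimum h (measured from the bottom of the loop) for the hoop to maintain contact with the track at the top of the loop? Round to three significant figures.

h_min ≈ 4.20 m

With I = MR², the ratio k = I/(MR²) is 1.
At the top, contact is just lost when gravity alone supplies the centripetal force: Mg = Mv_top²/r, i.e. v_top² = gr.
With ω = v/R, the kinetic energy at speed v is ½(1+k)Mv² = Mv².
Energy conservation from release (height h) to the top (height 2r): Mgh = Mg(2r) + M·gr.
Thus h_min = 2r + (1+k)r/2 = r(2 + 2/2) = 1.4 × 3 ≈ 4.20 m.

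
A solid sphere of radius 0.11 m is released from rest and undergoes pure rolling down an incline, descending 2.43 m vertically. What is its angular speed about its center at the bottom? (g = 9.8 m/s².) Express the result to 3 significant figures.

With I = (2/5)MR², the ratio k = I/(MR²) is 0.4.
Pure rolling means v = ωR; then KE = ½Mv² + ½I(v/R)² = ½(1+k)Mv² = (7/10)Mv².
Energy conservation Mgh = ½(1+k)Mv² gives v = √(2gh/(1+k)) = √(2 × 9.8 × 2.43 / 1.4) = 5.833 m/s.
Then ω = v/R = 5.833 / 0.11 ≈ 53.0 rad/s.

ω ≈ 53.0 rad/s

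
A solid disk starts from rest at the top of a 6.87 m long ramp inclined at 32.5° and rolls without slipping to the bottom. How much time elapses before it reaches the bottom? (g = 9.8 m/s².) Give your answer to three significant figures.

t ≈ 1.98 s

The moment of inertia is (1/2)MR², giving k ≡ I/(MR²) = 0.5.
Translational: Mg sinθ − f = Ma. Rotational about the CM: fR = Iα = kMRa, so f = kMa.
Hence a = g sinθ/(1+k) = 9.8×sin32.5°/1.5 = 3.51 m/s².
Starting from rest, L = ½at², so t = √(2L/a) = √(2×6.87/3.51) ≈ 1.98 s.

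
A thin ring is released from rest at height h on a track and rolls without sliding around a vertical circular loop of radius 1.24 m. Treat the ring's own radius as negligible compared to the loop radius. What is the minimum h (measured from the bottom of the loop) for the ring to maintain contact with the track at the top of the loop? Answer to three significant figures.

h_min ≈ 3.72 m

Here I = MR², so the shape factor k = I/(MR²) = 1.
At the top, contact is just lost when gravity alone supplies the centripetal force: Mg = Mv_top²/r, i.e. v_top² = gr.
With ω = v/R, the kinetic energy at speed v is ½(1+k)Mv² = Mv².
Energy conservation from release (height h) to the top (height 2r): Mgh = Mg(2r) + M·gr.
Thus h_min = 2r + (1+k)r/2 = r(2 + 2/2) = 1.24 × 3 ≈ 3.72 m.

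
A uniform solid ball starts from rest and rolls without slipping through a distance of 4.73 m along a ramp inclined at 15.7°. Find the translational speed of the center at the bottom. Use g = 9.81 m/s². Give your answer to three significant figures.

Here I = (2/5)MR², so the shape factor k = I/(MR²) = 0.4.
Rolling without slipping gives ω = v/R, so the total kinetic energy is ½Mv² + ½Iω² = ½(1+k)Mv² = (7/10)Mv².
The vertical drop is h = L sinθ = 4.73 × sin15.7° = 1.28 m.
Energy conservation: Mgh = (7/10)Mv², so v = √(2gh/(1+k)) = √(2 × 9.81 × 1.28 / 1.4) ≈ 4.24 m/s.

v ≈ 4.24 m/s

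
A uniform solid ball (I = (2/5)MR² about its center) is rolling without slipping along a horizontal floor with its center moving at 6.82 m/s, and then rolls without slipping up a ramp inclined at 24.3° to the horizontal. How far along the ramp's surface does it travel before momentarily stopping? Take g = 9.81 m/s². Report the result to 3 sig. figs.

d ≈ 8.07 m

The moment of inertia is (2/5)MR², giving k ≡ I/(MR²) = 0.4.
Pure rolling means v = ωR; then KE = ½Mv² + ½I(v/R)² = ½(1+k)Mv² = (7/10)Mv².
Setting this equal to Mgh gives the vertical rise h = (1+k)v₀²/(2g) = 1.4×6.82²/(2×9.81) = 3.319 m.
Along the incline, d = h/sinθ = 3.319/sin24.3° ≈ 8.07 m.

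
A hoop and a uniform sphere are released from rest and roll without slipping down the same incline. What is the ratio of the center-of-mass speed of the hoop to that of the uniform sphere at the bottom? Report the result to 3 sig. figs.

Each satisfies Mgh = ½(1+k)Mv² with k = I/(MR²), so v ∝ 1/√(1+k).
For the hoop k = 1; for the uniform sphere k = 0.4.
v₁/v₂ = √((1+k₂)/(1+k₁)) = √(1.4/2) ≈ 0.837.

v_ratio ≈ 0.837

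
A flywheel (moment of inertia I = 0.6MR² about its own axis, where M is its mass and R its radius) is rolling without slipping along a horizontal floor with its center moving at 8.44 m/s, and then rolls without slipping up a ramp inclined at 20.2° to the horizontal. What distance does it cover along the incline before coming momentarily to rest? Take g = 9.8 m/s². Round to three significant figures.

The moment of inertia is 0.6MR², giving k ≡ I/(MR²) = 0.6.
Pure rolling means v = ωR; then KE = ½Mv² + ½I(v/R)² = ½(1+k)Mv² = (4/5)Mv².
Setting this equal to Mgh gives the vertical rise h = (1+k)v₀²/(2g) = 1.6×8.44²/(2×9.8) = 5.815 m.
The distance along the slope is d = h/sinθ = 5.815/sin20.2° ≈ 16.8 m.

d ≈ 16.8 m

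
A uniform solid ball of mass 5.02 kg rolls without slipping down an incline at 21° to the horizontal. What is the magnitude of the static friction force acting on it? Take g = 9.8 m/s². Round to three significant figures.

Here I = (2/5)MR², so the shape factor k = I/(MR²) = 0.4.
Newton's second law down the slope: Mg sinθ − f = Ma. The torque equation fR = Iα (with α = a/R) gives f = kMa.
Combining, a = g sinθ/(1+k) and f = kMa = kMg sinθ/(1+k).
f = 0.4 × 5.02 × 9.8 × sin21° / 1.4 ≈ 5.04 N.

f ≈ 5.04 N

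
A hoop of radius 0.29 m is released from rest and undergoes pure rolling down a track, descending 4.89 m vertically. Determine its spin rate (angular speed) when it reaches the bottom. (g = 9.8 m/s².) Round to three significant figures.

For this body I = MR², i.e. k = I/(MR²) = 1.
Since it rolls without slipping, ω = v/R and KE = ½Mv² + ½Iω² = ½(1+k)Mv² = Mv².
Energy conservation Mgh = ½(1+k)Mv² gives v = √(2gh/(1+k)) = √(2 × 9.8 × 4.89 / 2) = 6.923 m/s.
Then ω = v/R = 6.923 / 0.29 ≈ 23.9 rad/s.

ω ≈ 23.9 rad/s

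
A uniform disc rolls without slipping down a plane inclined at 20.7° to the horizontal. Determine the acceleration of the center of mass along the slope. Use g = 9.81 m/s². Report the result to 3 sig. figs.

Here I = (1/2)MR², so the shape factor k = I/(MR²) = 0.5.
Newton's second law down the slope: Mg sinθ − f = Ma. The torque equation fR = Iα (with α = a/R) gives f = kMa.
Eliminating f: Mg sinθ = (1+k)Ma, so a = g sinθ/(1+k) = 9.81 × sin20.7° / 1.5 ≈ 2.31 m/s².

a ≈ 2.31 m/s²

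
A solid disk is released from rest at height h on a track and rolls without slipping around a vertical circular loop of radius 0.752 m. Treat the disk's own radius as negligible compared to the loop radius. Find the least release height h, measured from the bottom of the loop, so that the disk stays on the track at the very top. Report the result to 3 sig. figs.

h_min ≈ 2.07 m

For this body I = (1/2)MR², i.e. k = I/(MR²) = 0.5.
At the top, contact is just lost when gravity alone supplies the centripetal force: Mg = Mv_top²/r, i.e. v_top² = gr.
With ω = v/R, the kinetic energy at speed v is ½(1+k)Mv² = (3/4)Mv².
Energy conservation from release (height h) to the top (height 2r): Mgh = Mg(2r) + (3/4)M·gr.
Thus h_min = 2r + (1+k)r/2 = r(2 + 1.5/2) = 0.752 × 2.75 ≈ 2.07 m.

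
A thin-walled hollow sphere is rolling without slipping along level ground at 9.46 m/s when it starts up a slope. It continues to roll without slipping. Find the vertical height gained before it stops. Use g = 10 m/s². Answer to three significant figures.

h ≈ 7.46 m

The moment of inertia is (2/3)MR², giving k ≡ I/(MR²) = 2/3.
The rolling condition ω = v/R makes the rotational term ½I(v/R)² = ½kMv², so KE_total = ½(1+k)Mv² = (5/6)Mv².
All of this converts to potential energy at the highest point: (5/6)Mv₀² = Mgh.
Thus h = (1+k)v₀²/(2g) = 1.667 × 9.46² / (2 × 10) ≈ 7.46 m.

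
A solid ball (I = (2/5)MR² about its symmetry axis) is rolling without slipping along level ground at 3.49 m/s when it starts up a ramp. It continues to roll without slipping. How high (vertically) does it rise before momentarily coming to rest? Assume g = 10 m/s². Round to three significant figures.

The moment of inertia is (2/5)MR², giving k ≡ I/(MR²) = 0.4.
Since it rolls without slipping, ω = v/R and KE = ½Mv² + ½Iω² = ½(1+k)Mv² = (7/10)Mv².
All of this converts to potential energy at the highest point: (7/10)Mv₀² = Mgh.
Thus h = (1+k)v₀²/(2g) = 1.4 × 3.49² / (2 × 10) ≈ 0.853 m.

h ≈ 0.853 m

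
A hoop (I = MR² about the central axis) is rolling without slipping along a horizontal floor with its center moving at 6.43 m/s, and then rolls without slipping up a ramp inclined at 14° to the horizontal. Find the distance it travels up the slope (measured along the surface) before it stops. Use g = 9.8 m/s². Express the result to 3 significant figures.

d ≈ 17.4 m

The moment of inertia is MR², giving k ≡ I/(MR²) = 1.
Pure rolling means v = ωR; then KE = ½Mv² + ½I(v/R)² = ½(1+k)Mv² = Mv².
Setting this equal to Mgh gives the vertical rise h = (1+k)v₀²/(2g) = 2×6.43²/(2×9.8) = 4.219 m.
Along the incline, d = h/sinθ = 4.219/sin14° ≈ 17.4 m.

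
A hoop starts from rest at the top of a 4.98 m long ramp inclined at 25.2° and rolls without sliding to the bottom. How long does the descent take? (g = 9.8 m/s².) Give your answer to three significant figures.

For this body I = MR², i.e. k = I/(MR²) = 1.
Newton's second law down the slope: Mg sinθ − f = Ma. The torque equation fR = Iα (with α = a/R) gives f = kMa.
Hence a = g sinθ/(1+k) = 9.8×sin25.2°/2 = 2.086 m/s².
With constant a from rest, t = √(2L/a) = √(2·4.98/2.086) ≈ 2.18 s.

t ≈ 2.18 s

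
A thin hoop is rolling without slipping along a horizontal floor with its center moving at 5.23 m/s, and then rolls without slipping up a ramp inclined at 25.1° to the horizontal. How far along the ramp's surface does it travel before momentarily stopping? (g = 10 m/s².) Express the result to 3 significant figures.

d ≈ 6.45 m

The moment of inertia is MR², giving k ≡ I/(MR²) = 1.
Pure rolling means v = ωR; then KE = ½Mv² + ½I(v/R)² = ½(1+k)Mv² = Mv².
Setting this equal to Mgh gives the vertical rise h = (1+k)v₀²/(2g) = 2×5.23²/(2×10) = 2.735 m.
Along the incline, d = h/sinθ = 2.735/sin25.1° ≈ 6.45 m.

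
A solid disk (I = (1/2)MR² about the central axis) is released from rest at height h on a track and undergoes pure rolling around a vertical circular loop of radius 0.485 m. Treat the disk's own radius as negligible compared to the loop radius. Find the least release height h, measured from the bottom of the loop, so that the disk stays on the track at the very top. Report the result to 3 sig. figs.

Here I = (1/2)MR², so the shape factor k = I/(MR²) = 0.5.
At the top, contact is just lost when gravity alone supplies the centripetal force: Mg = Mv_top²/r, i.e. v_top² = gr.
With ω = v/R, the kinetic energy at speed v is ½(1+k)Mv² = (3/4)Mv².
Energy conservation from release (height h) to the top (height 2r): Mgh = Mg(2r) + (3/4)M·gr.
Thus h_min = 2r + (1+k)r/2 = r(2 + 1.5/2) = 0.485 × 2.75 ≈ 1.33 m.

h_min ≈ 1.33 m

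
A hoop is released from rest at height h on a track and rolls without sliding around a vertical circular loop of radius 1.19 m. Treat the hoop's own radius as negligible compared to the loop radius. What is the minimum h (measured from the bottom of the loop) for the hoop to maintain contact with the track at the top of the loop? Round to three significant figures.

With I = MR², the ratio k = I/(MR²) is 1.
At the top of the loop, the minimum-contact condition is Mg = Mv_top²/r, so v_top² = gr.
With ω = v/R, the kinetic energy at speed v is ½(1+k)Mv² = Mv².
Energy conservation from release (height h) to the top (height 2r): Mgh = Mg(2r) + M·gr.
Thus h_min = 2r + (1+k)r/2 = r(2 + 2/2) = 1.19 × 3 ≈ 3.57 m.

h_min ≈ 3.57 m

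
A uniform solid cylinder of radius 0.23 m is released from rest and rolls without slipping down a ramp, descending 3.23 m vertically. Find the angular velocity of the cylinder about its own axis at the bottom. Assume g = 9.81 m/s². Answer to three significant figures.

ω ≈ 28.3 rad/s

With I = (1/2)MR², the ratio k = I/(MR²) is 0.5.
Since it rolls without slipping, ω = v/R and KE = ½Mv² + ½Iω² = ½(1+k)Mv² = (3/4)Mv².
Energy conservation Mgh = ½(1+k)Mv² gives v = √(2gh/(1+k)) = √(2 × 9.81 × 3.23 / 1.5) = 6.5 m/s.
The angular speed follows from ω = v/R = 6.5/0.23 ≈ 28.3 rad/s.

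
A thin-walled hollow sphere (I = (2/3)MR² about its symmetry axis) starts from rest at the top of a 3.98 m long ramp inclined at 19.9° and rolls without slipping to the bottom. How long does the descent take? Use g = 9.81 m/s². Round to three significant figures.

t ≈ 1.99 s

Here I = (2/3)MR², so the shape factor k = I/(MR²) = 2/3.
Along the incline Mg sinθ − f = Ma, and torque about the center fR = Iα = kMR²(a/R) gives f = kMa.
Hence a = g sinθ/(1+k) = 9.81×sin19.9°/1.667 = 2.003 m/s².
Starting from rest, L = ½at², so t = √(2L/a) = √(2×3.98/2.003) ≈ 1.99 s.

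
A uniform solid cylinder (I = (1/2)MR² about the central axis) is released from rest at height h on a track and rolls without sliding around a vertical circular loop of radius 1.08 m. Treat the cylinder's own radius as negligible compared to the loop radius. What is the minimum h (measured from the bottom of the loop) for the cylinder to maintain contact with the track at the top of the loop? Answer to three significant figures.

h_min ≈ 2.97 m

For this body I = (1/2)MR², i.e. k = I/(MR²) = 0.5.
At the top, contact is just lost when gravity alone supplies the centripetal force: Mg = Mv_top²/r, i.e. v_top² = gr.
With ω = v/R, the kinetic energy at speed v is ½(1+k)Mv² = (3/4)Mv².
Energy conservation from release (height h) to the top (height 2r): Mgh = Mg(2r) + (3/4)M·gr.
Thus h_min = 2r + (1+k)r/2 = r(2 + 1.5/2) = 1.08 × 2.75 ≈ 2.97 m.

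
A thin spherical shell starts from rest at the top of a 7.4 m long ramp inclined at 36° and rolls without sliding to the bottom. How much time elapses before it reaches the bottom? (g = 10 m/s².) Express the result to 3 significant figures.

t ≈ 2.05 s

With I = (2/3)MR², the ratio k = I/(MR²) is 2/3.
Translational: Mg sinθ − f = Ma. Rotational about the CM: fR = Iα = kMRa, so f = kMa.
Hence a = g sinθ/(1+k) = 10×sin36°/1.667 = 3.527 m/s².
Starting from rest, L = ½at², so t = √(2L/a) = √(2×7.4/3.527) ≈ 2.05 s.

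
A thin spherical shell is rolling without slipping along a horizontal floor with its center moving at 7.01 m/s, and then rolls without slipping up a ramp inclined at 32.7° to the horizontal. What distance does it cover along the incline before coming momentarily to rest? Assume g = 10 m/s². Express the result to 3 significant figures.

d ≈ 7.58 m

With I = (2/3)MR², the ratio k = I/(MR²) is 2/3.
Rolling without slipping gives ω = v/R, so the total kinetic energy is ½Mv² + ½Iω² = ½(1+k)Mv² = (5/6)Mv².
Setting this equal to Mgh gives the vertical rise h = (1+k)v₀²/(2g) = 1.667×7.01²/(2×10) = 4.095 m.
The distance along the slope is d = h/sinθ = 4.095/sin32.7° ≈ 7.58 m.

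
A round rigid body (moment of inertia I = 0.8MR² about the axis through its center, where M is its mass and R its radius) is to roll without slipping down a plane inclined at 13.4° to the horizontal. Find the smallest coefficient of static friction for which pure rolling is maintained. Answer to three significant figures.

The moment of inertia is 0.8MR², giving k ≡ I/(MR²) = 0.8.
Newton's second law down the slope: Mg sinθ − f = Ma. The torque equation fR = Iα (with α = a/R) gives f = kMa.
These give a = g sinθ/(1+k) and the required friction f = kMg sinθ/(1+k).
With N = Mg cosθ, the no-slip condition f ≤ μN gives μ_min = f/N = k tanθ/(1+k).
μ_min = 0.8 × tan13.4° / 1.8 ≈ 0.106.

μ_min ≈ 0.106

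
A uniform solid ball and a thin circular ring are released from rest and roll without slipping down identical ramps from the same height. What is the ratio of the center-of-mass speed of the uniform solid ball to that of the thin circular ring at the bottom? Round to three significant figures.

Each satisfies Mgh = ½(1+k)Mv² with k = I/(MR²), so v ∝ 1/√(1+k).
For the uniform solid ball k = 0.4; for the thin circular ring k = 1.
v₁/v₂ = √((1+k₂)/(1+k₁)) = √(2/1.4) ≈ 1.20.

v_ratio ≈ 1.20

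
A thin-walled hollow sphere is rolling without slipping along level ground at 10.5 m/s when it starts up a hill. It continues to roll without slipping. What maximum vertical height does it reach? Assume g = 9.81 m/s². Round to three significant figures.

h ≈ 9.37 m

With I = (2/3)MR², the ratio k = I/(MR²) is 2/3.
Pure rolling means v = ωR; then KE = ½Mv² + ½I(v/R)² = ½(1+k)Mv² = (5/6)Mv².
At the top the kinetic energy is zero, so (5/6)Mv₀² = Mgh.
Thus h = (1+k)v₀²/(2g) = 1.667 × 10.5² / (2 × 9.81) ≈ 9.37 m.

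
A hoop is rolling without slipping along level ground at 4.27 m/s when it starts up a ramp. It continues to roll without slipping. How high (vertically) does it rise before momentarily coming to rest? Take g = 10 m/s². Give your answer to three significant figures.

h ≈ 1.82 m

For this body I = MR², i.e. k = I/(MR²) = 1.
Rolling without slipping gives ω = v/R, so the total kinetic energy is ½Mv² + ½Iω² = ½(1+k)Mv² = Mv².
At the top the kinetic energy is zero, so Mv₀² = Mgh.
Thus h = (1+k)v₀²/(2g) = 2 × 4.27² / (2 × 10) ≈ 1.82 m.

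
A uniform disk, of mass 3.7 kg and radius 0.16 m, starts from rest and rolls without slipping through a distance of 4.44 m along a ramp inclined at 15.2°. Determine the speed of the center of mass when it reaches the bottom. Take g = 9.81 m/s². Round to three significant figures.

For this body I = (1/2)MR², i.e. k = I/(MR²) = 0.5.
The rolling condition ω = v/R makes the rotational term ½I(v/R)² = ½kMv², so KE_total = ½(1+k)Mv² = (3/4)Mv².
The vertical drop is h = L sinθ = 4.44 × sin15.2° = 1.164 m.
Setting Mgh = (3/4)Mv² gives v = √(2gh/(1+k)) = √(2·9.81·1.164/1.5) ≈ 3.90 m/s.

v ≈ 3.90 m/s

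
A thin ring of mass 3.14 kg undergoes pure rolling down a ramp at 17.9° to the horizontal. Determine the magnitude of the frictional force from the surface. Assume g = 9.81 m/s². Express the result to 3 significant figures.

f ≈ 4.73 N

With I = MR², the ratio k = I/(MR²) is 1.
Translational: Mg sinθ − f = Ma. Rotational about the CM: fR = Iα = kMRa, so f = kMa.
Combining, a = g sinθ/(1+k) and f = kMa = kMg sinθ/(1+k).
f = 1 × 3.14 × 9.81 × sin17.9° / 2 ≈ 4.73 N.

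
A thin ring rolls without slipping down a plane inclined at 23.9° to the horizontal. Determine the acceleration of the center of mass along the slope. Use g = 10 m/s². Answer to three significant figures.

For this body I = MR², i.e. k = I/(MR²) = 1.
Translational: Mg sinθ − f = Ma. Rotational about the CM: fR = Iα = kMRa, so f = kMa.
Eliminating f: Mg sinθ = (1+k)Ma, so a = g sinθ/(1+k) = 10 × sin23.9° / 2 ≈ 2.03 m/s².

a ≈ 2.03 m/s²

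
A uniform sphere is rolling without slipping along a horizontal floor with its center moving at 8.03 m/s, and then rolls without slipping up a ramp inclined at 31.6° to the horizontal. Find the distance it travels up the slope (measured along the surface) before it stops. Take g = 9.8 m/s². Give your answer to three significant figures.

Here I = (2/5)MR², so the shape factor k = I/(MR²) = 0.4.
Since it rolls without slipping, ω = v/R and KE = ½Mv² + ½Iω² = ½(1+k)Mv² = (7/10)Mv².
Setting this equal to Mgh gives the vertical rise h = (1+k)v₀²/(2g) = 1.4×8.03²/(2×9.8) = 4.606 m.
Along the incline, d = h/sinθ = 4.606/sin31.6° ≈ 8.79 m.

d ≈ 8.79 m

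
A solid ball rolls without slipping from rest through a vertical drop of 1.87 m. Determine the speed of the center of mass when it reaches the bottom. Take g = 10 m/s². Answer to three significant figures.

The moment of inertia is (2/5)MR², giving k ≡ I/(MR²) = 0.4.
Rolling without slipping gives ω = v/R, so the total kinetic energy is ½Mv² + ½Iω² = ½(1+k)Mv² = (7/10)Mv².
Energy conservation: Mgh = (7/10)Mv², so v = √(2gh/(1+k)) = √(2 × 10 × 1.87 / 1.4) ≈ 5.17 m/s.

v ≈ 5.17 m/s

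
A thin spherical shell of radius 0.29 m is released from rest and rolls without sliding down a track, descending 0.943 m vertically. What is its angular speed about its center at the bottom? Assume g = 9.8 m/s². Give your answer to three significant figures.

ω ≈ 11.5 rad/s

Here I = (2/3)MR², so the shape factor k = I/(MR²) = 2/3.
Since it rolls without slipping, ω = v/R and KE = ½Mv² + ½Iω² = ½(1+k)Mv² = (5/6)Mv².
Energy conservation Mgh = ½(1+k)Mv² gives v = √(2gh/(1+k)) = √(2 × 9.8 × 0.943 / 1.667) = 3.33 m/s.
Then ω = v/R = 3.33 / 0.29 ≈ 11.5 rad/s.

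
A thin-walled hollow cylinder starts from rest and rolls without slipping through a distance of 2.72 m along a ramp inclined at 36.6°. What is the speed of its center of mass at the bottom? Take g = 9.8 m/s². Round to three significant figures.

The moment of inertia is MR², giving k ≡ I/(MR²) = 1.
Since it rolls without slipping, ω = v/R and KE = ½Mv² + ½Iω² = ½(1+k)Mv² = Mv².
The vertical drop is h = L sinθ = 2.72 × sin36.6° = 1.622 m.
Energy conservation: Mgh = Mv², so v = √(2gh/(1+k)) = √(2 × 9.8 × 1.622 / 2) ≈ 3.99 m/s.

v ≈ 3.99 m/s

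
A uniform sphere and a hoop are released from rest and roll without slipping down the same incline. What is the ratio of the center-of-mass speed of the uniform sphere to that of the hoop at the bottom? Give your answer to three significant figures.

v_ratio ≈ 1.20

Each satisfies Mgh = ½(1+k)Mv² with k = I/(MR²), so v ∝ 1/√(1+k).
For the uniform sphere k = 0.4; for the hoop k = 1.
v₁/v₂ = √((1+k₂)/(1+k₁)) = √(2/1.4) ≈ 1.20.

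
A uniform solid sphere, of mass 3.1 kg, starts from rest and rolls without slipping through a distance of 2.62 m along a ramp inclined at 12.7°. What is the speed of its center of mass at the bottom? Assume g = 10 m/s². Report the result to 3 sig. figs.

For this body I = (2/5)MR², i.e. k = I/(MR²) = 0.4.
The rolling condition ω = v/R makes the rotational term ½I(v/R)² = ½kMv², so KE_total = ½(1+k)Mv² = (7/10)Mv².
The vertical drop is h = L sinθ = 2.62 × sin12.7° = 0.576 m.
Energy conservation: Mgh = (7/10)Mv², so v = √(2gh/(1+k)) = √(2 × 10 × 0.576 / 1.4) ≈ 2.87 m/s.

v ≈ 2.87 m/s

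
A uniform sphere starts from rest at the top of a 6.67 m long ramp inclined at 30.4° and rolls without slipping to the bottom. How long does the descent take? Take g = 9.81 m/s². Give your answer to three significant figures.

With I = (2/5)MR², the ratio k = I/(MR²) is 0.4.
Along the incline Mg sinθ − f = Ma, and torque about the center fR = Iα = kMR²(a/R) gives f = kMa.
Hence a = g sinθ/(1+k) = 9.81×sin30.4°/1.4 = 3.546 m/s².
Starting from rest, L = ½at², so t = √(2L/a) = √(2×6.67/3.546) ≈ 1.94 s.

t ≈ 1.94 s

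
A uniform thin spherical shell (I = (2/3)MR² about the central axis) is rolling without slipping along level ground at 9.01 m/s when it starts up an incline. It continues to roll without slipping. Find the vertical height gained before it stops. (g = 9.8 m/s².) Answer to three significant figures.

h ≈ 6.90 m

Here I = (2/3)MR², so the shape factor k = I/(MR²) = 2/3.
Since it rolls without slipping, ω = v/R and KE = ½Mv² + ½Iω² = ½(1+k)Mv² = (5/6)Mv².
At the top the kinetic energy is zero, so (5/6)Mv₀² = Mgh.
Thus h = (1+k)v₀²/(2g) = 1.667 × 9.01² / (2 × 9.8) ≈ 6.90 m.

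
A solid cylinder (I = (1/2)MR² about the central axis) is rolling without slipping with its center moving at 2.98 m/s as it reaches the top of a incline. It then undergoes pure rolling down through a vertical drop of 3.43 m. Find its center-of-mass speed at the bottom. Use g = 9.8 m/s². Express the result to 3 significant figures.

With I = (1/2)MR², the ratio k = I/(MR²) is 0.5.
Pure rolling means v = ωR; then KE = ½Mv² + ½I(v/R)² = ½(1+k)Mv² = (3/4)Mv².
Conserving energy between top and bottom: (3/4)Mv² = (3/4)Mv₀² + Mgh, hence v² = v₀² + 2gh/(1+k).
v = √(2.98² + 2×9.8×3.43/1.5) = √53.7 ≈ 7.33 m/s.

v ≈ 7.33 m/s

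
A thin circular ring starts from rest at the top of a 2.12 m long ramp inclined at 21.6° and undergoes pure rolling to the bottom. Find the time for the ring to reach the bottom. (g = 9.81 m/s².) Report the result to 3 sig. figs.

For this body I = MR², i.e. k = I/(MR²) = 1.
Newton's second law down the slope: Mg sinθ − f = Ma. The torque equation fR = Iα (with α = a/R) gives f = kMa.
Hence a = g sinθ/(1+k) = 9.81×sin21.6°/2 = 1.806 m/s².
Starting from rest, L = ½at², so t = √(2L/a) = √(2×2.12/1.806) ≈ 1.53 s.

t ≈ 1.53 s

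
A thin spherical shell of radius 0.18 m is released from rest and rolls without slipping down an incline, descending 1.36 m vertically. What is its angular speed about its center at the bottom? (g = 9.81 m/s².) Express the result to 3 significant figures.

Here I = (2/3)MR², so the shape factor k = I/(MR²) = 2/3.
Pure rolling means v = ωR; then KE = ½Mv² + ½I(v/R)² = ½(1+k)Mv² = (5/6)Mv².
Energy conservation Mgh = ½(1+k)Mv² gives v = √(2gh/(1+k)) = √(2 × 9.81 × 1.36 / 1.667) = 4.001 m/s.
Then ω = v/R = 4.001 / 0.18 ≈ 22.2 rad/s.

ω ≈ 22.2 rad/s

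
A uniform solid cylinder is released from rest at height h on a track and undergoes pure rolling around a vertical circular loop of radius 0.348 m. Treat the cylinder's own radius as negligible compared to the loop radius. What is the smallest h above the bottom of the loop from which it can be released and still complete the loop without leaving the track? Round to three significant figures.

h_min ≈ 0.957 m

With I = (1/2)MR², the ratio k = I/(MR²) is 0.5.
At the top of the loop, the minimum-contact condition is Mg = Mv_top²/r, so v_top² = gr.
With ω = v/R, the kinetic energy at speed v is ½(1+k)Mv² = (3/4)Mv².
Energy conservation from release (height h) to the top (height 2r): Mgh = Mg(2r) + (3/4)M·gr.
Thus h_min = 2r + (1+k)r/2 = r(2 + 1.5/2) = 0.348 × 2.75 ≈ 0.957 m.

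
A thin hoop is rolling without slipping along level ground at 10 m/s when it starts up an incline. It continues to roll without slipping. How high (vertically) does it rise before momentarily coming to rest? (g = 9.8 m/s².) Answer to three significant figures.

h ≈ 10.2 m

With I = MR², the ratio k = I/(MR²) is 1.
Since it rolls without slipping, ω = v/R and KE = ½Mv² + ½Iω² = ½(1+k)Mv² = Mv².
At the top the kinetic energy is zero, so Mv₀² = Mgh.
Thus h = (1+k)v₀²/(2g) = 2 × 10² / (2 × 9.8) ≈ 10.2 m.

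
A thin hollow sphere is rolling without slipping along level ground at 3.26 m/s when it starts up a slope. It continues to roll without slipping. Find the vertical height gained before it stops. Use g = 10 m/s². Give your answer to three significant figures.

h ≈ 0.886 m

With I = (2/3)MR², the ratio k = I/(MR²) is 2/3.
Since it rolls without slipping, ω = v/R and KE = ½Mv² + ½Iω² = ½(1+k)Mv² = (5/6)Mv².
All of this converts to potential energy at the highest point: (5/6)Mv₀² = Mgh.
Thus h = (1+k)v₀²/(2g) = 1.667 × 3.26² / (2 × 10) ≈ 0.886 m.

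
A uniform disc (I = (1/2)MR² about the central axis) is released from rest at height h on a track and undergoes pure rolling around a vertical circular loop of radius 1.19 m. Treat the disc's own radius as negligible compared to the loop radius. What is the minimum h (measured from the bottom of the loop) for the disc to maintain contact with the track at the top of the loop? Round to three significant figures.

For this body I = (1/2)MR², i.e. k = I/(MR²) = 0.5.
At the top, contact is just lost when gravity alone supplies the centripetal force: Mg = Mv_top²/r, i.e. v_top² = gr.
With ω = v/R, the kinetic energy at speed v is ½(1+k)Mv² = (3/4)Mv².
Energy conservation from release (height h) to the top (height 2r): Mgh = Mg(2r) + (3/4)M·gr.
Thus h_min = 2r + (1+k)r/2 = r(2 + 1.5/2) = 1.19 × 2.75 ≈ 3.27 m.

h_min ≈ 3.27 m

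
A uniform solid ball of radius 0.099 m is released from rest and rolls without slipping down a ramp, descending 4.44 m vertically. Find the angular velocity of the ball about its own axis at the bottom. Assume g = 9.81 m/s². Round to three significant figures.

For this body I = (2/5)MR², i.e. k = I/(MR²) = 0.4.
Pure rolling means v = ωR; then KE = ½Mv² + ½I(v/R)² = ½(1+k)Mv² = (7/10)Mv².
Energy conservation Mgh = ½(1+k)Mv² gives v = √(2gh/(1+k)) = √(2 × 9.81 × 4.44 / 1.4) = 7.888 m/s.
The angular speed follows from ω = v/R = 7.888/0.099 ≈ 79.7 rad/s.

ω ≈ 79.7 rad/s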